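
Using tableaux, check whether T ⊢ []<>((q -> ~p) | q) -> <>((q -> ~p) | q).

Yes, valid

Tableau for the negation ~([]<>((q -> ~p) | q) -> <>((q -> ~p) | q)):
1. ~([]<>((q -> ~p) | q) -> <>((q -> ~p) | q)), 0
2. []<>((q -> ~p) | q), 0   [~->-rule on 1]
3. ~<>((q -> ~p) | q), 0   [~->-rule on 1]
4. <>((q -> ~p) | q), 0   [[]-rule on 2 via 0R0]
5. ~((q -> ~p) | q), 0   [~<>-rule on 3 via 0R0]
6. ~(q -> ~p), 0   [~|-rule on 5]
7. ~q, 0   [~|-rule on 5]
8. q, 0   [~->-rule on 6]
9. p, 0   [~->-rule on 6]
Accessibility: 0R0
Branch closes: q and ~q both at 0.
All branches of the negation close; one closing branch shown above.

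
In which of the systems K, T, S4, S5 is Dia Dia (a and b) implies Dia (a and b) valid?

S4, S5

T-tableau for the negation not (Dia Dia (a and b) implies Dia (a and b)):
1. not (Dia Dia (a and b) implies Dia (a and b)), 0
2. Dia Dia (a and b), 0   [neg-implies-rule on 1]
3. not Dia (a and b), 0   [neg-implies-rule on 1]
4. not (a and b), 0   [neg-Dia-rule on 3 via 0R0]
5. not b, 0   [neg-and-rule on 4 (branches; this branch)]
6. Dia (a and b), 1   [Dia-rule on 2: fresh world 1, 0R1]
7. not (a and b), 1   [neg-Dia-rule on 3 via 0R1]
8. not b, 1   [neg-and-rule on 7 (branches; this branch)]
9. a and b, 2   [Dia-rule on 6: fresh world 2, 1R2]
10. a, 2   [and-rule on 9]
11. b, 2   [and-rule on 9]
Accessibility: 0R0, 0R1, 1R1, 1R2, 2R2
Complete open branch: countermodel on a T-frame, so not valid in T, nor in K (the same frame is also a K-frame).
S4-tableau for the negation not (Dia Dia (a and b) implies Dia (a and b)):
1. not (Dia Dia (a and b) implies Dia (a and b)), 0
2. Dia Dia (a and b), 0   [neg-implies-rule on 1]
3. not Dia (a and b), 0   [neg-implies-rule on 1]
4. not (a and b), 0   [neg-Dia-rule on 3 via 0R0]
5. not b, 0   [neg-and-rule on 4 (branches; this branch)]
6. Dia (a and b), 1   [Dia-rule on 2: fresh world 1, 0R1]
7. not (a and b), 1   [neg-Dia-rule on 3 via 0R1]
8. not b, 1   [neg-and-rule on 7 (branches; this branch)]
9. a and b, 2   [Dia-rule on 6: fresh world 2, 1R2]
10. a, 2   [and-rule on 9]
11. b, 2   [and-rule on 9]
12. not (a and b), 2   [neg-Dia-rule on 3 via 0R2]
13. not b, 2   [neg-and-rule on 12 (branches; this branch)]
Accessibility: 0R0, 0R1, 0R2, 1R1, 1R2, 2R2
Branch closes: b and not b both at 2.
Every branch closes (one shown): valid in S4, hence also in S5 (every theorem of S4 is a theorem of S5).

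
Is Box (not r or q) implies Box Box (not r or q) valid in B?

Tableau for the negation not (Box (not r or q) implies Box Box (not r or q)):
1. not (Box (not r or q) implies Box Box (not r or q)), w0
2. Box (not r or q), w0   [neg-implies-rule on 1]
3. not Box Box (not r or q), w0   [neg-implies-rule on 1]
4. not r or q, w0   [Box-rule on 2 via w0Rw0]
5. q, w0   [or-rule on 4 (branches; this branch)]
6. not Box (not r or q), w1   [neg-Box-rule on 3: fresh world w1, w0Rw1]
7. not r or q, w1   [Box-rule on 2 via w0Rw1]
8. q, w1   [or-rule on 7 (branches; this branch)]
9. not (not r or q), w2   [neg-Box-rule on 6: fresh world w2, w1Rw2]
10. r, w2   [neg-or-rule on 9]
11. not q, w2   [neg-or-rule on 9]
Accessibility: w0Rw0, w0Rw1, w1Rw0, w1Rw1, w1Rw2, w2Rw1, w2Rw2
The negation has an open branch (countermodel exists).

Invalid (countermodel exists)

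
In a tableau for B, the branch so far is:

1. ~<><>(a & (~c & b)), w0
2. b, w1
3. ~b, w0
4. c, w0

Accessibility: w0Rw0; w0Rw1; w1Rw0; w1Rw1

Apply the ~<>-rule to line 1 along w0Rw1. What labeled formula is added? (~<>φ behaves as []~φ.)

~<>(a & (~c & b)), w1

~<>φ behaves as []~φ: propagate the negated body to each accessible world.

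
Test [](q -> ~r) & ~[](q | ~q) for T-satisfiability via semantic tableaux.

1. [](q -> ~r) & ~[](q | ~q), w0
2. [](q -> ~r), w0   [&-rule on 1]
3. ~[](q | ~q), w0   [&-rule on 1]
4. q -> ~r, w0   [[]-rule on 2 via w0Rw0]
5. ~r, w0   [->-rule on 4 (branches; this branch)]
6. ~(q | ~q), w1   [~[]-rule on 3: fresh world w1, w0Rw1]
7. ~q, w1   [~|-rule on 6]
8. q, w1   [~|-rule on 6]
Accessibility: w0Rw0, w0Rw1, w1Rw1
Branch closes: q and ~q both at w1.
(One branch shown.) All branches close.

No, unsatisfiable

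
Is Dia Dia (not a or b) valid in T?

Tableau for the negation not Dia Dia (not a or b):
1. not Dia Dia (not a or b), u
2. not Dia (not a or b), u
3. not (not a or b), u
4. a, u
5. not b, u
Accessibility: uRu
The negation has an open branch (countermodel exists).

No, not valid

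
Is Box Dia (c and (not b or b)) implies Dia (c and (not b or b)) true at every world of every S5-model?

Valid

Tableau for the negation not (Box Dia (c and (not b or b)) implies Dia (c and (not b or b))):
1. not (Box Dia (c and (not b or b)) implies Dia (c and (not b or b))), w0
2. Box Dia (c and (not b or b)), w0
3. not Dia (c and (not b or b)), w0
4. Dia (c and (not b or b)), w0
5. not (c and (not b or b)), w0
6. not c, w0
7. c and (not b or b), w1
8. c, w1
9. not b or b, w1
10. Dia (c and (not b or b)), w1
11. not (c and (not b or b)), w1
12. b, w1
13. not (not b or b), w1
14. not b, w1
Accessibility: w0Rw0, w0Rw1, w1Rw0, w1Rw1
Branch closes: b and not b both at w1.
Every branch of the negation's tableau closes; the branch above is one of them.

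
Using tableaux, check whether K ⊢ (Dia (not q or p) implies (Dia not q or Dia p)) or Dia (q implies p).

Valid

Tableau for the negation not ((Dia (not q or p) implies (Dia not q or Dia p)) or Dia (q implies p)):
1. not ((Dia (not q or p) implies (Dia not q or Dia p)) or Dia (q implies p)), w0
2. not (Dia (not q or p) implies (Dia not q or Dia p)), w0
3. not Dia (q implies p), w0
4. Dia (not q or p), w0
5. not (Dia not q or Dia p), w0
6. not Dia not q, w0
7. not Dia p, w0
8. not q or p, w1
9. not (q implies p), w1
10. q, w1
11. not p, w1
12. p, w1
Accessibility: w0Rw1
Branch closes: p and not p both at w1.
Every branch of the negation's tableau closes; the branch above is one of them.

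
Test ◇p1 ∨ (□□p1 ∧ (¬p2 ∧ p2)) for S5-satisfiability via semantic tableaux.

1. ◇p1 ∨ (□□p1 ∧ (¬p2 ∧ p2)), w0
2. ◇p1, w0
3. p1, w1
Accessibility: w0Rw0, w0Rw1, w1Rw0, w1Rw1

Satisfiable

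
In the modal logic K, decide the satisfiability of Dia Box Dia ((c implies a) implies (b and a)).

1. Dia Box Dia ((c implies a) implies (b and a)), w0
2. Box Dia ((c implies a) implies (b and a)), w1
Accessibility: w0Rw1

Satisfiable (open branch found)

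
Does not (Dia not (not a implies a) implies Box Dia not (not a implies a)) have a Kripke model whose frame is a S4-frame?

Satisfiable

1. not (Dia not (not a implies a) implies Box Dia not (not a implies a)), 0
2. Dia not (not a implies a), 0
3. not Box Dia not (not a implies a), 0
4. not (not a implies a), 1
5. not a, 1
6. not Dia not (not a implies a), 2
7. not a implies a, 2
8. a, 2
Accessibility: 0R0, 0R1, 0R2, 1R1, 2R2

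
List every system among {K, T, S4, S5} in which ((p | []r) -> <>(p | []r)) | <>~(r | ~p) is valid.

T-tableau for the negation ~(((p | []r) -> <>(p | []r)) | <>~(r | ~p)):
1. ~(((p | []r) -> <>(p | []r)) | <>~(r | ~p)), u
2. ~((p | []r) -> <>(p | []r)), u
3. ~<>~(r | ~p), u
4. p | []r, u
5. ~<>(p | []r), u
6. r | ~p, u
7. ~(p | []r), u
8. ~p, u
9. ~[]r, u
10. []r, u
11. r, u
12. ~r, v
13. r | ~p, v
14. ~(p | []r), v
15. ~p, v
16. ~[]r, v
17. r, v
Accessibility: uRu, uRv, vRv
Branch closes: r and ~r both at v.
Every branch closes (one shown): valid in T, hence also in S4, S5 (every theorem of T is a theorem of S4 and S5).
K-tableau for the negation ~(((p | []r) -> <>(p | []r)) | <>~(r | ~p)):
1. ~(((p | []r) -> <>(p | []r)) | <>~(r | ~p)), u
2. ~((p | []r) -> <>(p | []r)), u
3. ~<>~(r | ~p), u
4. p | []r, u
5. ~<>(p | []r), u
6. []r, u
Complete open branch: countermodel on a K-frame, so not valid in K.

T, S4, S5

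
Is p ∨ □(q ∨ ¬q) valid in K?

Tableau for the negation ¬(p ∨ □(q ∨ ¬q)):
1. ¬(p ∨ □(q ∨ ¬q)), u
2. ¬p, u   [¬∨-rule on 1]
3. ¬□(q ∨ ¬q), u   [¬∨-rule on 1]
4. ¬(q ∨ ¬q), v   [¬□-rule on 3: fresh world v, uRv]
5. ¬q, v   [¬∨-rule on 4]
6. q, v   [¬∨-rule on 4]
Accessibility: uRv
Branch closes: q and ¬q both at v.
Every branch of the negation's tableau closes; the branch above is one of them.

Valid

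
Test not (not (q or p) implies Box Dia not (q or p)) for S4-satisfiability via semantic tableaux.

1. not (not (q or p) implies Box Dia not (q or p)), w0
2. not (q or p), w0
3. not Box Dia not (q or p), w0
4. not q, w0
5. not p, w0
6. not Dia not (q or p), w1
7. q or p, w1
8. p, w1
Accessibility: w0Rw0, w0Rw1, w1Rw1

Satisfiable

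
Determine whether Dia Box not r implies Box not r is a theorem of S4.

Invalid (countermodel exists)

Tableau for the negation not (Dia Box not r implies Box not r):
1. not (Dia Box not r implies Box not r), w0
2. Dia Box not r, w0   [neg-implies-rule on 1]
3. not Box not r, w0   [neg-implies-rule on 1]
4. Box not r, w1   [Dia-rule on 2: fresh world w1, w0Rw1]
5. not r, w1   [Box-rule on 4 via w1Rw1]
6. r, w2   [neg-Box-rule on 3: fresh world w2, w0Rw2]
Accessibility: w0Rw0, w0Rw1, w0Rw2, w1Rw1, w2Rw2
The negation has an open branch (countermodel exists).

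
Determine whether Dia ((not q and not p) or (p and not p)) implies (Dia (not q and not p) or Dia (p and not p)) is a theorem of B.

Tableau for the negation not (Dia ((not q and not p) or (p and not p)) implies (Dia (not q and not p) or Dia (p and not p))):
1. not (Dia ((not q and not p) or (p and not p)) implies (Dia (not q and not p) or Dia (p and not p))), u
2. Dia ((not q and not p) or (p and not p)), u   [neg-implies-rule on 1]
3. not (Dia (not q and not p) or Dia (p and not p)), u   [neg-implies-rule on 1]
4. not Dia (not q and not p), u   [neg-or-rule on 3]
5. not Dia (p and not p), u   [neg-or-rule on 3]
6. not (not q and not p), u   [neg-Dia-rule on 4 via uRu]
7. not (p and not p), u   [neg-Dia-rule on 5 via uRu]
8. p, u   [neg-and-rule on 6 (branches; this branch)]
9. (not q and not p) or (p and not p), v   [Dia-rule on 2: fresh world v, uRv]
10. not (not q and not p), v   [neg-Dia-rule on 4 via uRv]
11. not (p and not p), v   [neg-Dia-rule on 5 via uRv]
12. not q and not p, v   [or-rule on 9 (branches; this branch)]
13. not q, v   [and-rule on 12]
14. not p, v   [and-rule on 12]
15. p, v   [neg-and-rule on 10 (branches; this branch)]
Accessibility: uRu, uRv, vRu, vRv
Branch closes: p and not p both at v.
All branches of the negation close; one closing branch shown above.

Valid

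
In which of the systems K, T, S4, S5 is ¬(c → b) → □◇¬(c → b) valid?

S4-tableau for the negation ¬(¬(c → b) → □◇¬(c → b)):
1. ¬(¬(c → b) → □◇¬(c → b)), u
2. ¬(c → b), u
3. ¬□◇¬(c → b), u
4. c, u
5. ¬b, u
6. ¬◇¬(c → b), v
7. c → b, v
8. b, v
Accessibility: uRu, uRv, vRv
Complete open branch: countermodel on an S4-frame, so not valid in S4, nor in K, T (the same frame is also a K-frame and a T-frame).
S5-tableau for the negation ¬(¬(c → b) → □◇¬(c → b)):
1. ¬(¬(c → b) → □◇¬(c → b)), u
2. ¬(c → b), u
3. ¬□◇¬(c → b), u
4. c, u
5. ¬b, u
6. ¬◇¬(c → b), v
7. c → b, u
8. c → b, v
9. b, u
Accessibility: uRu, uRv, vRu, vRv
Branch closes: b and ¬b both at u.
Every branch closes (one shown): valid in S5.

S5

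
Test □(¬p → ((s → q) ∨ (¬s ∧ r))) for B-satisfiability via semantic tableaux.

1. □(¬p → ((s → q) ∨ (¬s ∧ r))), w0
2. ¬p → ((s → q) ∨ (¬s ∧ r)), w0   [□-rule on 1 via w0Rw0]
3. (s → q) ∨ (¬s ∧ r), w0   [→-rule on 2 (branches; this branch)]
4. ¬s ∧ r, w0   [∨-rule on 3 (branches; this branch)]
5. ¬s, w0   [∧-rule on 4]
6. r, w0   [∧-rule on 4]
Accessibility: w0Rw0

Satisfiable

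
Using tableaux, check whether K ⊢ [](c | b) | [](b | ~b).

Valid

Tableau for the negation ~([](c | b) | [](b | ~b)):
1. ~([](c | b) | [](b | ~b)), 0
2. ~[](c | b), 0   [~|-rule on 1]
3. ~[](b | ~b), 0   [~|-rule on 1]
4. ~(c | b), 1   [~[]-rule on 2: fresh world 1, 0R1]
5. ~c, 1   [~|-rule on 4]
6. ~b, 1   [~|-rule on 4]
7. ~(b | ~b), 2   [~[]-rule on 3: fresh world 2, 0R2]
8. ~b, 2   [~|-rule on 7]
9. b, 2   [~|-rule on 7]
Accessibility: 0R1, 0R2
Branch closes: b and ~b both at 2.
Every branch of the negation's tableau closes; the branch above is one of them.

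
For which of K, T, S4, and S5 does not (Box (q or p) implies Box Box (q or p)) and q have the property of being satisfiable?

T-tableau for the formula:
1. not (Box (q or p) implies Box Box (q or p)) and q, 0
2. not (Box (q or p) implies Box Box (q or p)), 0   [and-rule on 1]
3. q, 0   [and-rule on 1]
4. Box (q or p), 0   [neg-implies-rule on 2]
5. not Box Box (q or p), 0   [neg-implies-rule on 2]
6. q or p, 0   [Box-rule on 4 via 0R0]
7. p, 0   [or-rule on 6 (branches; this branch)]
8. not Box (q or p), 1   [neg-Box-rule on 5: fresh world 1, 0R1]
9. q or p, 1   [Box-rule on 4 via 0R1]
10. p, 1   [or-rule on 9 (branches; this branch)]
11. not (q or p), 2   [neg-Box-rule on 8: fresh world 2, 1R2]
12. not q, 2   [neg-or-rule on 11]
13. not p, 2   [neg-or-rule on 11]
Accessibility: 0R0, 0R1, 1R1, 1R2, 2R2
Complete open branch: satisfiable in T, hence also in K (this T-model is also a K-model).
S4-tableau for the formula:
1. not (Box (q or p) implies Box Box (q or p)) and q, 0
2. not (Box (q or p) implies Box Box (q or p)), 0   [and-rule on 1]
3. q, 0   [and-rule on 1]
4. Box (q or p), 0   [neg-implies-rule on 2]
5. not Box Box (q or p), 0   [neg-implies-rule on 2]
6. q or p, 0   [Box-rule on 4 via 0R0]
7. p, 0   [or-rule on 6 (branches; this branch)]
8. not Box (q or p), 1   [neg-Box-rule on 5: fresh world 1, 0R1]
9. q or p, 1   [Box-rule on 4 via 0R1]
10. p, 1   [or-rule on 9 (branches; this branch)]
11. not (q or p), 2   [neg-Box-rule on 8: fresh world 2, 1R2]
12. not q, 2   [neg-or-rule on 11]
13. not p, 2   [neg-or-rule on 11]
14. q or p, 2   [Box-rule on 4 via 0R2]
15. p, 2   [or-rule on 14 (branches; this branch)]
Accessibility: 0R0, 0R1, 0R2, 1R1, 1R2, 2R2
Branch closes: p and not p both at 2.
Every branch closes (one shown): unsatisfiable in S4, hence also in S5 (every S5-frame is an S4-frame).

K, T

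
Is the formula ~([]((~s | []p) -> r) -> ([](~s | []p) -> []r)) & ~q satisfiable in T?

Unsatisfiable (every branch closes)

1. ~([]((~s | []p) -> r) -> ([](~s | []p) -> []r)) & ~q, u
2. ~([]((~s | []p) -> r) -> ([](~s | []p) -> []r)), u   [&-rule on 1]
3. ~q, u   [&-rule on 1]
4. []((~s | []p) -> r), u   [~->-rule on 2]
5. ~([](~s | []p) -> []r), u   [~->-rule on 2]
6. [](~s | []p), u   [~->-rule on 5]
7. ~[]r, u   [~->-rule on 5]
8. (~s | []p) -> r, u   [[]-rule on 4 via uRu]
9. ~s | []p, u   [[]-rule on 6 via uRu]
10. ~(~s | []p), u   [->-rule on 8 (branches; this branch)]
11. s, u   [~|-rule on 10]
12. ~[]p, u   [~|-rule on 10]
13. []p, u   [|-rule on 9 (branches; this branch)]
14. p, u   [[]-rule on 13 via uRu]
15. ~r, v   [~[]-rule on 7: fresh world v, uRv]
16. (~s | []p) -> r, v   [[]-rule on 4 via uRv]
17. ~s | []p, v   [[]-rule on 6 via uRv]
18. p, v   [[]-rule on 13 via uRv]
19. ~(~s | []p), v   [->-rule on 16 (branches; this branch)]
20. s, v   [~|-rule on 19]
21. ~[]p, v   [~|-rule on 19]
22. []p, v   [|-rule on 17 (branches; this branch)]
23. ~p, w   [~[]-rule on 12: fresh world w, uRw]
24. (~s | []p) -> r, w   [[]-rule on 4 via uRw]
25. ~s | []p, w   [[]-rule on 6 via uRw]
26. p, w   [[]-rule on 13 via uRw]
Accessibility: uRu, uRv, uRw, vRv, wRw
Branch closes: p and ~p both at w.
(One branch shown.) All branches close.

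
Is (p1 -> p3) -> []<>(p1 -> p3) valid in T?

Not valid

Tableau for the negation ~((p1 -> p3) -> []<>(p1 -> p3)):
1. ~((p1 -> p3) -> []<>(p1 -> p3)), 0
2. p1 -> p3, 0   [~->-rule on 1]
3. ~[]<>(p1 -> p3), 0   [~->-rule on 1]
4. p3, 0   [->-rule on 2 (branches; this branch)]
5. ~<>(p1 -> p3), 1   [~[]-rule on 3: fresh world 1, 0R1]
6. ~(p1 -> p3), 1   [~<>-rule on 5 via 1R1]
7. p1, 1   [~->-rule on 6]
8. ~p3, 1   [~->-rule on 6]
Accessibility: 0R0, 0R1, 1R1
The negation has an open branch (countermodel exists).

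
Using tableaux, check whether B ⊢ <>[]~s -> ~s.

Tableau for the negation ~(<>[]~s -> ~s):
1. ~(<>[]~s -> ~s), w0
2. <>[]~s, w0   [~->-rule on 1]
3. s, w0   [~->-rule on 1]
4. []~s, w1   [<>-rule on 2: fresh world w1, w0Rw1]
5. ~s, w0   [[]-rule on 4 via w1Rw0]
Accessibility: w0Rw0, w0Rw1, w1Rw0, w1Rw1
Branch closes: s and ~s both at w0.
All branches of the negation close; one closing branch shown above.

Valid in B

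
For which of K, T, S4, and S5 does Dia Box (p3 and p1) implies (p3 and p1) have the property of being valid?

S5

S4-tableau for the negation not (Dia Box (p3 and p1) implies (p3 and p1)):
1. not (Dia Box (p3 and p1) implies (p3 and p1)), w0
2. Dia Box (p3 and p1), w0   [neg-implies-rule on 1]
3. not (p3 and p1), w0   [neg-implies-rule on 1]
4. not p1, w0   [neg-and-rule on 3 (branches; this branch)]
5. Box (p3 and p1), w1   [Dia-rule on 2: fresh world w1, w0Rw1]
6. p3 and p1, w1   [Box-rule on 5 via w1Rw1]
7. p3, w1   [and-rule on 6]
8. p1, w1   [and-rule on 6]
Accessibility: w0Rw0, w0Rw1, w1Rw1
Complete open branch: countermodel on an S4-frame, so not valid in S4, nor in K, T (the same frame is also a K-frame and a T-frame).
S5-tableau for the negation not (Dia Box (p3 and p1) implies (p3 and p1)):
1. not (Dia Box (p3 and p1) implies (p3 and p1)), w0
2. Dia Box (p3 and p1), w0   [neg-implies-rule on 1]
3. not (p3 and p1), w0   [neg-implies-rule on 1]
4. not p1, w0   [neg-and-rule on 3 (branches; this branch)]
5. Box (p3 and p1), w1   [Dia-rule on 2: fresh world w1, w0Rw1]
6. p3 and p1, w0   [Box-rule on 5 via w1Rw0]
7. p3, w0   [and-rule on 6]
8. p1, w0   [and-rule on 6]
Accessibility: w0Rw0, w0Rw1, w1Rw0, w1Rw1
Branch closes: p1 and not p1 both at w0.
Every branch closes (one shown): valid in S5.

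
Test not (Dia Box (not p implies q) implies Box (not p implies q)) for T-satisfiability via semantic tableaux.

1. not (Dia Box (not p implies q) implies Box (not p implies q)), u
2. Dia Box (not p implies q), u   [neg-implies-rule on 1]
3. not Box (not p implies q), u   [neg-implies-rule on 1]
4. Box (not p implies q), v   [Dia-rule on 2: fresh world v, uRv]
5. not p implies q, v   [Box-rule on 4 via vRv]
6. q, v   [implies-rule on 5 (branches; this branch)]
7. not (not p implies q), w   [neg-Box-rule on 3: fresh world w, uRw]
8. not p, w   [neg-implies-rule on 7]
9. not q, w   [neg-implies-rule on 7]
Accessibility: uRu, uRv, uRw, vRv, wRw

Yes, satisfiable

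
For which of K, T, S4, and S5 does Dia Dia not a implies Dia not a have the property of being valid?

S4-tableau for the negation not (Dia Dia not a implies Dia not a):
1. not (Dia Dia not a implies Dia not a), u
2. Dia Dia not a, u
3. not Dia not a, u
4. a, u
5. Dia not a, v
6. a, v
7. not a, w
8. a, w
Accessibility: uRu, uRv, uRw, vRv, vRw, wRw
Branch closes: a and not a both at w.
Every branch closes (one shown): valid in S4, hence also in S5 (every theorem of S4 is a theorem of S5).
T-tableau for the negation not (Dia Dia not a implies Dia not a):
1. not (Dia Dia not a implies Dia not a), u
2. Dia Dia not a, u
3. not Dia not a, u
4. a, u
5. Dia not a, v
6. a, v
7. not a, w
Accessibility: uRu, uRv, vRv, vRw, wRw
Complete open branch: countermodel on a T-frame, so not valid in T, nor in K (the same frame is also a K-frame).

S4, S5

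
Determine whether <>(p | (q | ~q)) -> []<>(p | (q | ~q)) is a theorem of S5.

Yes, valid

Tableau for the negation ~(<>(p | (q | ~q)) -> []<>(p | (q | ~q))):
1. ~(<>(p | (q | ~q)) -> []<>(p | (q | ~q))), u
2. <>(p | (q | ~q)), u
3. ~[]<>(p | (q | ~q)), u
4. p | (q | ~q), v
5. q | ~q, v
6. ~q, v
7. ~<>(p | (q | ~q)), w
8. ~(p | (q | ~q)), u
9. ~p, u
10. ~(q | ~q), u
11. ~q, u
12. q, u
Accessibility: uRu, uRv, uRw, vRu, vRv, vRw, wRu, wRv, wRw
Branch closes: q and ~q both at u.
All branches of the negation close; one closing branch shown above.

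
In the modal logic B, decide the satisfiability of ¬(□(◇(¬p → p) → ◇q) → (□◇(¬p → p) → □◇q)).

No, unsatisfiable

1. ¬(□(◇(¬p → p) → ◇q) → (□◇(¬p → p) → □◇q)), 0
2. □(◇(¬p → p) → ◇q), 0   [¬→-rule on 1]
3. ¬(□◇(¬p → p) → □◇q), 0   [¬→-rule on 1]
4. □◇(¬p → p), 0   [¬→-rule on 3]
5. ¬□◇q, 0   [¬→-rule on 3]
6. ◇(¬p → p) → ◇q, 0   [□-rule on 2 via 0R0]
7. ◇(¬p → p), 0   [□-rule on 4 via 0R0]
8. ◇q, 0   [→-rule on 6 (branches; this branch)]
9. ¬◇q, 1   [¬□-rule on 5: fresh world 1, 0R1]
10. ◇(¬p → p) → ◇q, 1   [□-rule on 2 via 0R1]
11. ◇(¬p → p), 1   [□-rule on 4 via 0R1]
12. ¬q, 0   [¬◇-rule on 9 via 1R0]
13. ¬q, 1   [¬◇-rule on 9 via 1R1]
14. ◇q, 1   [→-rule on 10 (branches; this branch)]
15. ¬p → p, 2   [◇-rule on 7: fresh world 2, 0R2]
16. ◇(¬p → p) → ◇q, 2   [□-rule on 2 via 0R2]
17. ◇(¬p → p), 2   [□-rule on 4 via 0R2]
18. p, 2   [→-rule on 15 (branches; this branch)]
19. ◇q, 2   [→-rule on 16 (branches; this branch)]
20. q, 3   [◇-rule on 8: fresh world 3, 0R3]
21. ◇(¬p → p) → ◇q, 3   [□-rule on 2 via 0R3]
22. ◇(¬p → p), 3   [□-rule on 4 via 0R3]
23. ¬◇(¬p → p), 3   [→-rule on 21 (branches; this branch)]
24. ¬(¬p → p), 0   [¬◇-rule on 23 via 3R0]
25. ¬p, 0   [¬→-rule on 24]
26. ¬(¬p → p), 3   [¬◇-rule on 23 via 3R3]
27. ¬p, 3   [¬→-rule on 26]
28. ¬p → p, 4   [◇-rule on 11: fresh world 4, 1R4]
29. ¬q, 4   [¬◇-rule on 9 via 1R4]
30. p, 4   [→-rule on 28 (branches; this branch)]
31. q, 5   [◇-rule on 14: fresh world 5, 1R5]
32. ¬q, 5   [¬◇-rule on 9 via 1R5]
Accessibility: 0R0, 0R1, 0R2, 0R3, 1R0, 1R1, 1R4, 1R5, 2R0, 2R2, 3R0, 3R3, 4R1, 4R4, 5R1, 5R5
Branch closes: q and ¬q both at 5.
Every branch closes; the branch above is one of them.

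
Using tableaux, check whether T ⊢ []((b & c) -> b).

Valid

Tableau for the negation ~[]((b & c) -> b):
1. ~[]((b & c) -> b), 0
2. ~((b & c) -> b), 1   [~[]-rule on 1: fresh world 1, 0R1]
3. b & c, 1   [~->-rule on 2]
4. ~b, 1   [~->-rule on 2]
5. b, 1   [&-rule on 3]
6. c, 1   [&-rule on 3]
Accessibility: 0R0, 0R1, 1R1
Branch closes: b and ~b both at 1.
All branches of the negation close; one closing branch shown above.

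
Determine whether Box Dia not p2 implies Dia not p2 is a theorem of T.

Valid

Tableau for the negation not (Box Dia not p2 implies Dia not p2):
1. not (Box Dia not p2 implies Dia not p2), w0
2. Box Dia not p2, w0
3. not Dia not p2, w0
4. Dia not p2, w0
5. p2, w0
6. not p2, w1
7. Dia not p2, w1
8. p2, w1
Accessibility: w0Rw0, w0Rw1, w1Rw1
Branch closes: p2 and not p2 both at w1.
Every branch of the negation's tableau closes; the branch above is one of them.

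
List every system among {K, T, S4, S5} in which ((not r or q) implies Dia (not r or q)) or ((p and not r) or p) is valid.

T, S4, S5

K-tableau for the negation not (((not r or q) implies Dia (not r or q)) or ((p and not r) or p)):
1. not (((not r or q) implies Dia (not r or q)) or ((p and not r) or p)), 0
2. not ((not r or q) implies Dia (not r or q)), 0
3. not ((p and not r) or p), 0
4. not r or q, 0
5. not Dia (not r or q), 0
6. not (p and not r), 0
7. not p, 0
8. q, 0
9. r, 0
Complete open branch: countermodel on a K-frame, so not valid in K.
T-tableau for the negation not (((not r or q) implies Dia (not r or q)) or ((p and not r) or p)):
1. not (((not r or q) implies Dia (not r or q)) or ((p and not r) or p)), 0
2. not ((not r or q) implies Dia (not r or q)), 0
3. not ((p and not r) or p), 0
4. not r or q, 0
5. not Dia (not r or q), 0
6. not (p and not r), 0
7. not p, 0
8. not (not r or q), 0
9. r, 0
10. not q, 0
11. q, 0
Accessibility: 0R0
Branch closes: q and not q both at 0.
Every branch closes (one shown): valid in T, hence also in S4, S5 (every theorem of T is a theorem of S4 and S5).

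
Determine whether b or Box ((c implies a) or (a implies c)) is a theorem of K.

Yes, valid

Tableau for the negation not (b or Box ((c implies a) or (a implies c))):
1. not (b or Box ((c implies a) or (a implies c))), w0
2. not b, w0   [neg-or-rule on 1]
3. not Box ((c implies a) or (a implies c)), w0   [neg-or-rule on 1]
4. not ((c implies a) or (a implies c)), w1   [neg-Box-rule on 3: fresh world w1, w0Rw1]
5. not (c implies a), w1   [neg-or-rule on 4]
6. not (a implies c), w1   [neg-or-rule on 4]
7. c, w1   [neg-implies-rule on 5]
8. not a, w1   [neg-implies-rule on 5]
9. a, w1   [neg-implies-rule on 6]
10. not c, w1   [neg-implies-rule on 6]
Accessibility: w0Rw1
Branch closes: a and not a both at w1.
Every branch of the negation's tableau closes; the branch above is one of them.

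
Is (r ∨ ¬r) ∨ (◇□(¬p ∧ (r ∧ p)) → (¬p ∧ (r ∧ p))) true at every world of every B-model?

Yes, valid

Tableau for the negation ¬((r ∨ ¬r) ∨ (◇□(¬p ∧ (r ∧ p)) → (¬p ∧ (r ∧ p)))):
1. ¬((r ∨ ¬r) ∨ (◇□(¬p ∧ (r ∧ p)) → (¬p ∧ (r ∧ p)))), w0
2. ¬(r ∨ ¬r), w0
3. ¬(◇□(¬p ∧ (r ∧ p)) → (¬p ∧ (r ∧ p))), w0
4. ¬r, w0
5. r, w0
Accessibility: w0Rw0
Branch closes: r and ¬r both at w0.
All branches of the negation close; one closing branch shown above.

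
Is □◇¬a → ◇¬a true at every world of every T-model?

Tableau for the negation ¬(□◇¬a → ◇¬a):
1. ¬(□◇¬a → ◇¬a), u
2. □◇¬a, u   [¬→-rule on 1]
3. ¬◇¬a, u   [¬→-rule on 1]
4. ◇¬a, u   [□-rule on 2 via uRu]
5. a, u   [¬◇-rule on 3 via uRu]
6. ¬a, v   [◇-rule on 4: fresh world v, uRv]
7. ◇¬a, v   [□-rule on 2 via uRv]
8. a, v   [¬◇-rule on 3 via uRv]
Accessibility: uRu, uRv, vRv
Branch closes: a and ¬a both at v.
Every branch of the negation's tableau closes; the branch above is one of them.

Yes, valid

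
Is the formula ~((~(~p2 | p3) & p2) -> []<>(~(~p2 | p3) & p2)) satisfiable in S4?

Satisfiable (open branch found)

1. ~((~(~p2 | p3) & p2) -> []<>(~(~p2 | p3) & p2)), w0
2. ~(~p2 | p3) & p2, w0
3. ~[]<>(~(~p2 | p3) & p2), w0
4. ~(~p2 | p3), w0
5. p2, w0
6. ~p3, w0
7. ~<>(~(~p2 | p3) & p2), w1
8. ~(~(~p2 | p3) & p2), w1
9. ~p2, w1
Accessibility: w0Rw0, w0Rw1, w1Rw1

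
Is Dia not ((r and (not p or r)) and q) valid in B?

No, not valid

Tableau for the negation not Dia not ((r and (not p or r)) and q):
1. not Dia not ((r and (not p or r)) and q), u
2. (r and (not p or r)) and q, u
3. r and (not p or r), u
4. q, u
5. r, u
6. not p or r, u
Accessibility: uRu
The negation has an open branch (countermodel exists).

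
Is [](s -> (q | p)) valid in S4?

No, not valid

Tableau for the negation ~[](s -> (q | p)):
1. ~[](s -> (q | p)), w0
2. ~(s -> (q | p)), w1
3. s, w1
4. ~(q | p), w1
5. ~q, w1
6. ~p, w1
Accessibility: w0Rw0, w0Rw1, w1Rw1
The negation has an open branch (countermodel exists).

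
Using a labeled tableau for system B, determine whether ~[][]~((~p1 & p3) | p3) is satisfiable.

Satisfiable (open branch found)

1. ~[][]~((~p1 & p3) | p3), 0
2. ~[]~((~p1 & p3) | p3), 1
3. (~p1 & p3) | p3, 2
4. p3, 2
Accessibility: 0R0, 0R1, 1R0, 1R1, 1R2, 2R1, 2R2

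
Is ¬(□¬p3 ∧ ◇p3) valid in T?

Tableau for the negation □¬p3 ∧ ◇p3:
1. □¬p3 ∧ ◇p3, u
2. □¬p3, u
3. ◇p3, u
4. ¬p3, u
5. p3, v
6. ¬p3, v
Accessibility: uRu, uRv, vRv
Branch closes: p3 and ¬p3 both at v.
Every branch of the negation's tableau closes; the branch above is one of them.

Valid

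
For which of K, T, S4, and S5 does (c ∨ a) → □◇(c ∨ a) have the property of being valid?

S5

S5-tableau for the negation ¬((c ∨ a) → □◇(c ∨ a)):
1. ¬((c ∨ a) → □◇(c ∨ a)), u
2. c ∨ a, u   [¬→-rule on 1]
3. ¬□◇(c ∨ a), u   [¬→-rule on 1]
4. a, u   [∨-rule on 2 (branches; this branch)]
5. ¬◇(c ∨ a), v   [¬□-rule on 3: fresh world v, uRv]
6. ¬(c ∨ a), u   [¬◇-rule on 5 via vRu]
7. ¬c, u   [¬∨-rule on 6]
8. ¬a, u   [¬∨-rule on 6]
Accessibility: uRu, uRv, vRu, vRv
Branch closes: a and ¬a both at u.
Every branch closes (one shown): valid in S5.
S4-tableau for the negation ¬((c ∨ a) → □◇(c ∨ a)):
1. ¬((c ∨ a) → □◇(c ∨ a)), u
2. c ∨ a, u   [¬→-rule on 1]
3. ¬□◇(c ∨ a), u   [¬→-rule on 1]
4. a, u   [∨-rule on 2 (branches; this branch)]
5. ¬◇(c ∨ a), v   [¬□-rule on 3: fresh world v, uRv]
6. ¬(c ∨ a), v   [¬◇-rule on 5 via vRv]
7. ¬c, v   [¬∨-rule on 6]
8. ¬a, v   [¬∨-rule on 6]
Accessibility: uRu, uRv, vRv
Complete open branch: countermodel on an S4-frame, so not valid in S4, nor in K, T (the same frame is also a K-frame and a T-frame).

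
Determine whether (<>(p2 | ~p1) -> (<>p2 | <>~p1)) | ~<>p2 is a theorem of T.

Tableau for the negation ~((<>(p2 | ~p1) -> (<>p2 | <>~p1)) | ~<>p2):
1. ~((<>(p2 | ~p1) -> (<>p2 | <>~p1)) | ~<>p2), w0
2. ~(<>(p2 | ~p1) -> (<>p2 | <>~p1)), w0   [~|-rule on 1]
3. <>p2, w0   [~|-rule on 1]
4. <>(p2 | ~p1), w0   [~->-rule on 2]
5. ~(<>p2 | <>~p1), w0   [~->-rule on 2]
6. ~<>p2, w0   [~|-rule on 5]
7. ~<>~p1, w0   [~|-rule on 5]
8. ~p2, w0   [~<>-rule on 6 via w0Rw0]
9. p1, w0   [~<>-rule on 7 via w0Rw0]
10. p2, w1   [<>-rule on 3: fresh world w1, w0Rw1]
11. ~p2, w1   [~<>-rule on 6 via w0Rw1]
Accessibility: w0Rw0, w0Rw1, w1Rw1
Branch closes: p2 and ~p2 both at w1.
Every branch of the negation's tableau closes; the branch above is one of them.

Valid in T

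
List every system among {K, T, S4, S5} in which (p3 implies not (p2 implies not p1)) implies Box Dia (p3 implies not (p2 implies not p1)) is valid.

S5-tableau for the negation not ((p3 implies not (p2 implies not p1)) implies Box Dia (p3 implies not (p2 implies not p1))):
1. not ((p3 implies not (p2 implies not p1)) implies Box Dia (p3 implies not (p2 implies not p1))), 0
2. p3 implies not (p2 implies not p1), 0
3. not Box Dia (p3 implies not (p2 implies not p1)), 0
4. not (p2 implies not p1), 0
5. p2, 0
6. p1, 0
7. not Dia (p3 implies not (p2 implies not p1)), 1
8. not (p3 implies not (p2 implies not p1)), 0
9. p3, 0
10. p2 implies not p1, 0
11. not (p3 implies not (p2 implies not p1)), 1
12. p3, 1
13. p2 implies not p1, 1
14. not p1, 0
Accessibility: 0R0, 0R1, 1R0, 1R1
Branch closes: p1 and not p1 both at 0.
Every branch closes (one shown): valid in S5.
S4-tableau for the negation not ((p3 implies not (p2 implies not p1)) implies Box Dia (p3 implies not (p2 implies not p1))):
1. not ((p3 implies not (p2 implies not p1)) implies Box Dia (p3 implies not (p2 implies not p1))), 0
2. p3 implies not (p2 implies not p1), 0
3. not Box Dia (p3 implies not (p2 implies not p1)), 0
4. not (p2 implies not p1), 0
5. p2, 0
6. p1, 0
7. not Dia (p3 implies not (p2 implies not p1)), 1
8. not (p3 implies not (p2 implies not p1)), 1
9. p3, 1
10. p2 implies not p1, 1
11. not p1, 1
Accessibility: 0R0, 0R1, 1R1
Complete open branch: countermodel on an S4-frame, so not valid in S4, nor in K, T (the same frame is also a K-frame and a T-frame).

S5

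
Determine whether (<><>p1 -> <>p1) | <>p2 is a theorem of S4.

Valid

Tableau for the negation ~((<><>p1 -> <>p1) | <>p2):
1. ~((<><>p1 -> <>p1) | <>p2), u
2. ~(<><>p1 -> <>p1), u   [~|-rule on 1]
3. ~<>p2, u   [~|-rule on 1]
4. <><>p1, u   [~->-rule on 2]
5. ~<>p1, u   [~->-rule on 2]
6. ~p2, u   [~<>-rule on 3 via uRu]
7. ~p1, u   [~<>-rule on 5 via uRu]
8. <>p1, v   [<>-rule on 4: fresh world v, uRv]
9. ~p2, v   [~<>-rule on 3 via uRv]
10. ~p1, v   [~<>-rule on 5 via uRv]
11. p1, w   [<>-rule on 8: fresh world w, vRw]
12. ~p2, w   [~<>-rule on 3 via uRw]
13. ~p1, w   [~<>-rule on 5 via uRw]
Accessibility: uRu, uRv, uRw, vRv, vRw, wRw
Branch closes: p1 and ~p1 both at w.
All branches of the negation close; one closing branch shown above.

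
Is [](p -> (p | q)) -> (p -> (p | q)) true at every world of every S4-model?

Valid in S4

Tableau for the negation ~([](p -> (p | q)) -> (p -> (p | q))):
1. ~([](p -> (p | q)) -> (p -> (p | q))), w0
2. [](p -> (p | q)), w0
3. ~(p -> (p | q)), w0
4. p, w0
5. ~(p | q), w0
6. ~p, w0
7. ~q, w0
Accessibility: w0Rw0
Branch closes: p and ~p both at w0.
All branches of the negation close; one closing branch shown above.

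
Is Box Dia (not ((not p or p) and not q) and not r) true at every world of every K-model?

Not valid

Tableau for the negation not Box Dia (not ((not p or p) and not q) and not r):
1. not Box Dia (not ((not p or p) and not q) and not r), w0
2. not Dia (not ((not p or p) and not q) and not r), w1
Accessibility: w0Rw1
The negation has an open branch (countermodel exists).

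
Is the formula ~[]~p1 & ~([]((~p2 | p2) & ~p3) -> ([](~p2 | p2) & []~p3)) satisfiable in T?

No, unsatisfiable

1. ~[]~p1 & ~([]((~p2 | p2) & ~p3) -> ([](~p2 | p2) & []~p3)), w0
2. ~[]~p1, w0   [&-rule on 1]
3. ~([]((~p2 | p2) & ~p3) -> ([](~p2 | p2) & []~p3)), w0   [&-rule on 1]
4. []((~p2 | p2) & ~p3), w0   [~->-rule on 3]
5. ~([](~p2 | p2) & []~p3), w0   [~->-rule on 3]
6. (~p2 | p2) & ~p3, w0   [[]-rule on 4 via w0Rw0]
7. ~p2 | p2, w0   [&-rule on 6]
8. ~p3, w0   [&-rule on 6]
9. ~[]~p3, w0   [~&-rule on 5 (branches; this branch)]
10. p2, w0   [|-rule on 7 (branches; this branch)]
11. p1, w1   [~[]-rule on 2: fresh world w1, w0Rw1]
12. (~p2 | p2) & ~p3, w1   [[]-rule on 4 via w0Rw1]
13. ~p2 | p2, w1   [&-rule on 12]
14. ~p3, w1   [&-rule on 12]
15. p2, w1   [|-rule on 13 (branches; this branch)]
16. p3, w2   [~[]-rule on 9: fresh world w2, w0Rw2]
17. (~p2 | p2) & ~p3, w2   [[]-rule on 4 via w0Rw2]
18. ~p2 | p2, w2   [&-rule on 17]
19. ~p3, w2   [&-rule on 17]
Accessibility: w0Rw0, w0Rw1, w0Rw2, w1Rw1, w2Rw2
Branch closes: p3 and ~p3 both at w2.
All branches of the tableau close; one closing branch shown above.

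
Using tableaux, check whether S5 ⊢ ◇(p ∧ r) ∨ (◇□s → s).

Valid in S5

Tableau for the negation ¬(◇(p ∧ r) ∨ (◇□s → s)):
1. ¬(◇(p ∧ r) ∨ (◇□s → s)), w0
2. ¬◇(p ∧ r), w0   [¬∨-rule on 1]
3. ¬(◇□s → s), w0   [¬∨-rule on 1]
4. ◇□s, w0   [¬→-rule on 3]
5. ¬s, w0   [¬→-rule on 3]
6. ¬(p ∧ r), w0   [¬◇-rule on 2 via w0Rw0]
7. ¬r, w0   [¬∧-rule on 6 (branches; this branch)]
8. □s, w1   [◇-rule on 4: fresh world w1, w0Rw1]
9. ¬(p ∧ r), w1   [¬◇-rule on 2 via w0Rw1]
10. s, w0   [□-rule on 8 via w1Rw0]
Accessibility: w0Rw0, w0Rw1, w1Rw0, w1Rw1
Branch closes: s and ¬s both at w0.
Every branch of the negation's tableau closes; the branch above is one of them.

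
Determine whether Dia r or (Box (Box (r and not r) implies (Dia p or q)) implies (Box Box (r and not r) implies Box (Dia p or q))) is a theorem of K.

Tableau for the negation not (Dia r or (Box (Box (r and not r) implies (Dia p or q)) implies (Box Box (r and not r) implies Box (Dia p or q)))):
1. not (Dia r or (Box (Box (r and not r) implies (Dia p or q)) implies (Box Box (r and not r) implies Box (Dia p or q)))), 0
2. not Dia r, 0
3. not (Box (Box (r and not r) implies (Dia p or q)) implies (Box Box (r and not r) implies Box (Dia p or q))), 0
4. Box (Box (r and not r) implies (Dia p or q)), 0
5. not (Box Box (r and not r) implies Box (Dia p or q)), 0
6. Box Box (r and not r), 0
7. not Box (Dia p or q), 0
8. not (Dia p or q), 1
9. not Dia p, 1
10. not q, 1
11. not r, 1
12. Box (r and not r) implies (Dia p or q), 1
13. Box (r and not r), 1
14. not Box (r and not r), 1
15. not (r and not r), 2
16. not p, 2
17. r and not r, 2
18. r, 2
19. not r, 2
Accessibility: 0R1, 1R2
Branch closes: r and not r both at 2.
Every branch of the negation's tableau closes; the branch above is one of them.

Valid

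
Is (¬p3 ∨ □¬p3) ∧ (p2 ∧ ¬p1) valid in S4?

No, not valid

Tableau for the negation ¬((¬p3 ∨ □¬p3) ∧ (p2 ∧ ¬p1)):
1. ¬((¬p3 ∨ □¬p3) ∧ (p2 ∧ ¬p1)), u
2. ¬(p2 ∧ ¬p1), u
3. p1, u
Accessibility: uRu
The negation has an open branch (countermodel exists).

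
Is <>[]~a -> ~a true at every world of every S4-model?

No, not valid

Tableau for the negation ~(<>[]~a -> ~a):
1. ~(<>[]~a -> ~a), u
2. <>[]~a, u
3. a, u
4. []~a, v
5. ~a, v
Accessibility: uRu, uRv, vRv
The negation has an open branch (countermodel exists).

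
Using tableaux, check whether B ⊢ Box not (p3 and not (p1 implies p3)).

Tableau for the negation not Box not (p3 and not (p1 implies p3)):
1. not Box not (p3 and not (p1 implies p3)), u
2. p3 and not (p1 implies p3), v   [neg-Box-rule on 1: fresh world v, uRv]
3. p3, v   [and-rule on 2]
4. not (p1 implies p3), v   [and-rule on 2]
5. p1, v   [neg-implies-rule on 4]
6. not p3, v   [neg-implies-rule on 4]
Accessibility: uRu, uRv, vRu, vRv
Branch closes: p3 and not p3 both at v.
Every branch of the negation's tableau closes; the branch above is one of them.

Yes, valid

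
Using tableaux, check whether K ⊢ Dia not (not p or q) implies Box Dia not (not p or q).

Tableau for the negation not (Dia not (not p or q) implies Box Dia not (not p or q)):
1. not (Dia not (not p or q) implies Box Dia not (not p or q)), u
2. Dia not (not p or q), u
3. not Box Dia not (not p or q), u
4. not (not p or q), v
5. p, v
6. not q, v
7. not Dia not (not p or q), w
Accessibility: uRv, uRw
The negation has an open branch (countermodel exists).

No, not valid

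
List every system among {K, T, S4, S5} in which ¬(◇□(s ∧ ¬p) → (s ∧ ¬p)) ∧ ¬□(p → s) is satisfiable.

K, T, S4

S5-tableau for the formula:
1. ¬(◇□(s ∧ ¬p) → (s ∧ ¬p)) ∧ ¬□(p → s), w0
2. ¬(◇□(s ∧ ¬p) → (s ∧ ¬p)), w0
3. ¬□(p → s), w0
4. ◇□(s ∧ ¬p), w0
5. ¬(s ∧ ¬p), w0
6. p, w0
7. ¬(p → s), w1
8. p, w1
9. ¬s, w1
10. □(s ∧ ¬p), w2
11. s ∧ ¬p, w0
12. s, w0
13. ¬p, w0
Accessibility: w0Rw0, w0Rw1, w0Rw2, w1Rw0, w1Rw1, w1Rw2, w2Rw0, w2Rw1, w2Rw2
Branch closes: p and ¬p both at w0.
Every branch closes (one shown): unsatisfiable in S5.
S4-tableau for the formula:
1. ¬(◇□(s ∧ ¬p) → (s ∧ ¬p)) ∧ ¬□(p → s), w0
2. ¬(◇□(s ∧ ¬p) → (s ∧ ¬p)), w0
3. ¬□(p → s), w0
4. ◇□(s ∧ ¬p), w0
5. ¬(s ∧ ¬p), w0
6. p, w0
7. ¬(p → s), w1
8. p, w1
9. ¬s, w1
10. □(s ∧ ¬p), w2
11. s ∧ ¬p, w2
12. s, w2
13. ¬p, w2
Accessibility: w0Rw0, w0Rw1, w0Rw2, w1Rw1, w2Rw2
Complete open branch: satisfiable in S4, hence also in K, T (this S4-model is also a K-model and a T-model).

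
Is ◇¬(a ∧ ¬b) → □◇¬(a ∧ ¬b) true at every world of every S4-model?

Invalid (countermodel exists)

Tableau for the negation ¬(◇¬(a ∧ ¬b) → □◇¬(a ∧ ¬b)):
1. ¬(◇¬(a ∧ ¬b) → □◇¬(a ∧ ¬b)), u
2. ◇¬(a ∧ ¬b), u
3. ¬□◇¬(a ∧ ¬b), u
4. ¬(a ∧ ¬b), v
5. b, v
6. ¬◇¬(a ∧ ¬b), w
7. a ∧ ¬b, w
8. a, w
9. ¬b, w
Accessibility: uRu, uRv, uRw, vRv, wRw
The negation has an open branch (countermodel exists).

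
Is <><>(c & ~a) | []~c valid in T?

Tableau for the negation ~(<><>(c & ~a) | []~c):
1. ~(<><>(c & ~a) | []~c), w0
2. ~<><>(c & ~a), w0   [~|-rule on 1]
3. ~[]~c, w0   [~|-rule on 1]
4. ~<>(c & ~a), w0   [~<>-rule on 2 via w0Rw0]
5. ~(c & ~a), w0   [~<>-rule on 4 via w0Rw0]
6. a, w0   [~&-rule on 5 (branches; this branch)]
7. c, w1   [~[]-rule on 3: fresh world w1, w0Rw1]
8. ~<>(c & ~a), w1   [~<>-rule on 2 via w0Rw1]
9. ~(c & ~a), w1   [~<>-rule on 4 via w0Rw1]
10. a, w1   [~&-rule on 9 (branches; this branch)]
Accessibility: w0Rw0, w0Rw1, w1Rw1
The negation has an open branch (countermodel exists).

Not valid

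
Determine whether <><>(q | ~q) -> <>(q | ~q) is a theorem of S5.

Valid in S5

Tableau for the negation ~(<><>(q | ~q) -> <>(q | ~q)):
1. ~(<><>(q | ~q) -> <>(q | ~q)), 0
2. <><>(q | ~q), 0   [~->-rule on 1]
3. ~<>(q | ~q), 0   [~->-rule on 1]
4. ~(q | ~q), 0   [~<>-rule on 3 via 0R0]
5. ~q, 0   [~|-rule on 4]
6. q, 0   [~|-rule on 4]
Accessibility: 0R0
Branch closes: q and ~q both at 0.
All branches of the negation close; one closing branch shown above.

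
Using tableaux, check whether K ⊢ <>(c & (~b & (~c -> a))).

No, not valid

Tableau for the negation ~<>(c & (~b & (~c -> a))):
1. ~<>(c & (~b & (~c -> a))), w0
The negation has an open branch (countermodel exists).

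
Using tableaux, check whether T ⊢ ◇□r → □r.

Invalid (countermodel exists)

Tableau for the negation ¬(◇□r → □r):
1. ¬(◇□r → □r), u
2. ◇□r, u   [¬→-rule on 1]
3. ¬□r, u   [¬→-rule on 1]
4. □r, v   [◇-rule on 2: fresh world v, uRv]
5. r, v   [□-rule on 4 via vRv]
6. ¬r, w   [¬□-rule on 3: fresh world w, uRw]
Accessibility: uRu, uRv, uRw, vRv, wRw
The negation has an open branch (countermodel exists).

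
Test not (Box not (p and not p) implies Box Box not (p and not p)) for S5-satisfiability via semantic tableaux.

Unsatisfiable (every branch closes)

1. not (Box not (p and not p) implies Box Box not (p and not p)), u
2. Box not (p and not p), u   [neg-implies-rule on 1]
3. not Box Box not (p and not p), u   [neg-implies-rule on 1]
4. not (p and not p), u   [Box-rule on 2 via uRu]
5. p, u   [neg-and-rule on 4 (branches; this branch)]
6. not Box not (p and not p), v   [neg-Box-rule on 3: fresh world v, uRv]
7. not (p and not p), v   [Box-rule on 2 via uRv]
8. p, v   [neg-and-rule on 7 (branches; this branch)]
9. p and not p, w   [neg-Box-rule on 6: fresh world w, vRw]
10. p, w   [and-rule on 9]
11. not p, w   [and-rule on 9]
Accessibility: uRu, uRv, uRw, vRu, vRv, vRw, wRu, wRv, wRw
Branch closes: p and not p both at w.
(One branch shown.) All branches close.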